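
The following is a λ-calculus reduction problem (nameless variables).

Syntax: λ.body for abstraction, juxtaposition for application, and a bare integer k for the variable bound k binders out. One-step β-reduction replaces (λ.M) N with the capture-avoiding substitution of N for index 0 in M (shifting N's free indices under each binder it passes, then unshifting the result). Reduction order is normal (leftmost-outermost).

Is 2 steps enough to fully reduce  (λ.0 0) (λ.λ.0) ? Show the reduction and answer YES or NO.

  start: (λ.0 0) (λ.λ.0)
  [1] (λ.λ.0) (λ.λ.0)
  [2] λ.0

Answer: YES — reaches normal form λ.0 in 2 ≤ 2 steps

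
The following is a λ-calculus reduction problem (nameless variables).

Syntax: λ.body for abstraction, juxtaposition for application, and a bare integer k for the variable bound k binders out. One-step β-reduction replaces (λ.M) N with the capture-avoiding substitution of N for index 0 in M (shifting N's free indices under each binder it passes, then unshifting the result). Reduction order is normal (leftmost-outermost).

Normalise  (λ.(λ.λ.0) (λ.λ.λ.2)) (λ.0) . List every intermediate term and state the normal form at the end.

  start: (λ.(λ.λ.0) (λ.λ.λ.2)) (λ.0)
  [1] (λ.λ.0) (λ.λ.λ.2)
  [2] λ.0

Answer: normal form = λ.0  (in 2 steps)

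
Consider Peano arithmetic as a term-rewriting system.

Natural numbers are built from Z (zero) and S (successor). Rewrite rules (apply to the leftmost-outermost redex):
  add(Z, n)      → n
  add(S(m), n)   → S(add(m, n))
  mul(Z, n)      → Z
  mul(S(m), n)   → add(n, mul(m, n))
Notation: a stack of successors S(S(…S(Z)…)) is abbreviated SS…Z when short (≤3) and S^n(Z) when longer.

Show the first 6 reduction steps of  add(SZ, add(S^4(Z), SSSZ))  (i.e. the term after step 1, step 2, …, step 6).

Answer: after 6 steps: S(S(S(S(S(add(Z, SSSZ))))))

Derivation:
  start: add(SZ, add(S^4(Z), SSSZ))
  [1] S(add(Z, add(S^4(Z), SSSZ)))
  [2] S(add(S^4(Z), SSSZ))
  [3] S(S(add(SSSZ, SSSZ)))
  [4] S(S(S(add(SSZ, SSSZ))))
  [5] S(S(S(S(add(SZ, SSSZ)))))
  [6] S(S(S(S(S(add(Z, SSSZ))))))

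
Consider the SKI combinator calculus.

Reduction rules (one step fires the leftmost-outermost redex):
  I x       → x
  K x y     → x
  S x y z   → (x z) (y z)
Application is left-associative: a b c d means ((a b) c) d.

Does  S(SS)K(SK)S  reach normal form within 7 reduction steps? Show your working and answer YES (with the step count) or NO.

  start: S(SS)K(SK)S
  [1] SS(SK)(K(SK))S
  [2] S(K(SK))(SK(K(SK)))S
  [3] K(SK)S(SK(K(SK))S)
  [4] SK(SK(K(SK))S)
  [5] SK(KS(K(SK)S))
  [6] SKS

Answer: YES — reaches normal form SKS in 6 ≤ 7 steps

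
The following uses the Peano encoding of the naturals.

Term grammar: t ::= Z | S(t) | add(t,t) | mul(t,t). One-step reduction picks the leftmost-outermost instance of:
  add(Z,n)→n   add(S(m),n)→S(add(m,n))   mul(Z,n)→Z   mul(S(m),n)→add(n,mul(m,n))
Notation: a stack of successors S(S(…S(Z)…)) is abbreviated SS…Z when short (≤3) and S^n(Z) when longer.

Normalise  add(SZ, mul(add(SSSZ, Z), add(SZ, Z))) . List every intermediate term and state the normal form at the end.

Answer: normal form = S^4(Z)  (in 22 steps)

Working:
  start: add(SZ, mul(add(SSSZ, Z), add(SZ, Z)))
  step 1: S(add(Z, mul(add(SSSZ, Z), add(SZ, Z))))
  step 2: S(mul(add(SSSZ, Z), add(SZ, Z)))
  step 3: S(mul(S(add(SSZ, Z)), add(SZ, Z)))
  step 4: S(add(add(SZ, Z), mul(add(SSZ, Z), add(SZ, Z))))
  step 5: S(add(S(add(Z, Z)), mul(add(SSZ, Z), add(SZ, Z))))
  step 6: S(S(add(add(Z, Z), mul(add(SSZ, Z), add(SZ, Z)))))
  step 7: S(S(add(Z, mul(add(SSZ, Z), add(SZ, Z)))))
  step 8: S(S(mul(add(SSZ, Z), add(SZ, Z))))
  step 9: S(S(mul(S(add(SZ, Z)), add(SZ, Z))))
  step 10: S(S(add(add(SZ, Z), mul(add(SZ, Z), add(SZ, Z)))))
  step 11: S(S(add(S(add(Z, Z)), mul(add(SZ, Z), add(SZ, Z)))))
  step 12: S(S(S(add(add(Z, Z), mul(add(SZ, Z), add(SZ, Z))))))
  step 13: S(S(S(add(Z, mul(add(SZ, Z), add(SZ, Z))))))
  step 14: S(S(S(mul(add(SZ, Z), add(SZ, Z)))))
  step 15: S(S(S(mul(S(add(Z, Z)), add(SZ, Z)))))
  step 16: S(S(S(add(add(SZ, Z), mul(add(Z, Z), add(SZ, Z))))))
  step 17: S(S(S(add(S(add(Z, Z)), mul(add(Z, Z), add(SZ, Z))))))
  step 18: S(S(S(S(add(add(Z, Z), mul(add(Z, Z), add(SZ, Z)))))))
  step 19: S(S(S(S(add(Z, mul(add(Z, Z), add(SZ, Z)))))))
  step 20: S(S(S(S(mul(add(Z, Z), add(SZ, Z))))))
  step 21: S(S(S(S(mul(Z, add(SZ, Z))))))
  step 22: S^4(Z)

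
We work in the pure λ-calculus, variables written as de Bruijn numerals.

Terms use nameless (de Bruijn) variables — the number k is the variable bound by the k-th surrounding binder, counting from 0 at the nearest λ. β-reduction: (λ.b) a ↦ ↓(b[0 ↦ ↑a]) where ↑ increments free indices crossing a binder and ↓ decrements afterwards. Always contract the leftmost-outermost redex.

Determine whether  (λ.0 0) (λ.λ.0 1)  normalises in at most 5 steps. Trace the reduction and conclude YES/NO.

  start: (λ.0 0) (λ.λ.0 1)
  step 1: (λ.λ.0 1) (λ.λ.0 1)
  step 2: λ.0 (λ.λ.0 1)

Answer: YES — reaches normal form λ.0 (λ.λ.0 1) in 2 ≤ 5 steps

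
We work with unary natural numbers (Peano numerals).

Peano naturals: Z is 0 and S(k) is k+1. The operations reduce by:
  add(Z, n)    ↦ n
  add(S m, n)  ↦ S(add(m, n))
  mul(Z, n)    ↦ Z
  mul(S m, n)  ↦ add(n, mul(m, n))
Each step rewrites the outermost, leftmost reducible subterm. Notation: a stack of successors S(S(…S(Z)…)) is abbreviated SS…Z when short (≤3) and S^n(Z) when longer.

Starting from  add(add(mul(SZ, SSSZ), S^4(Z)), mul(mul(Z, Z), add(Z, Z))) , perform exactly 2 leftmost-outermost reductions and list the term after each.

Answer: after 2 steps: add(add(S(add(SSZ, mul(Z, SSSZ))), S^4(Z)), mul(mul(Z, Z), add(Z, Z)))

Derivation:
  start: add(add(mul(SZ, SSSZ), S^4(Z)), mul(mul(Z, Z), add(Z, Z)))
  →1  add(add(add(SSSZ, mul(Z, SSSZ)), S^4(Z)), mul(mul(Z, Z), add(Z, Z)))
  →2  add(add(S(add(SSZ, mul(Z, SSSZ))), S^4(Z)), mul(mul(Z, Z), add(Z, Z)))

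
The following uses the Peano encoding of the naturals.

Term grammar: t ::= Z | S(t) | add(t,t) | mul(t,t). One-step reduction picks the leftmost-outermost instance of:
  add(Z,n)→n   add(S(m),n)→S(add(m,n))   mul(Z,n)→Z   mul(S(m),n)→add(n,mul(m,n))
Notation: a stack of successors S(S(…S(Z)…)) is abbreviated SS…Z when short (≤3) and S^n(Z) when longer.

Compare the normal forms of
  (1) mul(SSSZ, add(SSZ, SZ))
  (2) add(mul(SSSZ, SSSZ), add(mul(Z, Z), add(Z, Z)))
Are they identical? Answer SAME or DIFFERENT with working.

Answer: SAME — A ⇓ S^9(Z), B ⇓ S^9(Z)

Reduction:
Term A:
  start: mul(SSSZ, add(SSZ, SZ))
  [1] add(add(SSZ, SZ), mul(SSZ, add(SSZ, SZ)))
  [2] add(S(add(SZ, SZ)), mul(SSZ, add(SSZ, SZ)))
  [3] S(add(add(SZ, SZ), mul(SSZ, add(SSZ, SZ))))
  [4] S(add(S(add(Z, SZ)), mul(SSZ, add(SSZ, SZ))))
  [5] S(S(add(add(Z, SZ), mul(SSZ, add(SSZ, SZ)))))
  [6] S(S(add(SZ, mul(SSZ, add(SSZ, SZ)))))
  [7] S(S(S(add(Z, mul(SSZ, add(SSZ, SZ))))))
  [8] S(S(S(mul(SSZ, add(SSZ, SZ)))))
  [9] S(S(S(add(add(SSZ, SZ), mul(SZ, add(SSZ, SZ))))))
  [10] S(S(S(add(S(add(SZ, SZ)), mul(SZ, add(SSZ, SZ))))))
  [11] S(S(S(S(add(add(SZ, SZ), mul(SZ, add(SSZ, SZ)))))))
  [12] S(S(S(S(add(S(add(Z, SZ)), mul(SZ, add(SSZ, SZ)))))))
  [13] S(S(S(S(S(add(add(Z, SZ), mul(SZ, add(SSZ, SZ))))))))
  [14] S(S(S(S(S(add(SZ, mul(SZ, add(SSZ, SZ))))))))
  [15] S(S(S(S(S(S(add(Z, mul(SZ, add(SSZ, SZ)))))))))
  [16] S(S(S(S(S(S(mul(SZ, add(SSZ, SZ))))))))
  [17] S(S(S(S(S(S(add(add(SSZ, SZ), mul(Z, add(SSZ, SZ)))))))))
  [18] S(S(S(S(S(S(add(S(add(SZ, SZ)), mul(Z, add(SSZ, SZ)))))))))
  [19] S(S(S(S(S(S(S(add(add(SZ, SZ), mul(Z, add(SSZ, SZ))))))))))
  [20] S(S(S(S(S(S(S(add(S(add(Z, SZ)), mul(Z, add(SSZ, SZ))))))))))
  [21] S(S(S(S(S(S(S(S(add(add(Z, SZ), mul(Z, add(SSZ, SZ)))))))))))
  [22] S(S(S(S(S(S(S(S(add(SZ, mul(Z, add(SSZ, SZ)))))))))))
  [23] S(S(S(S(S(S(S(S(S(add(Z, mul(Z, add(SSZ, SZ))))))))))))
  [24] S(S(S(S(S(S(S(S(S(mul(Z, add(SSZ, SZ)))))))))))
  [25] S^9(Z)

Term B:
  start: add(mul(SSSZ, SSSZ), add(mul(Z, Z), add(Z, Z)))
  [1] add(add(SSSZ, mul(SSZ, SSSZ)), add(mul(Z, Z), add(Z, Z)))
  [2] add(S(add(SSZ, mul(SSZ, SSSZ))), add(mul(Z, Z), add(Z, Z)))
  [3] S(add(add(SSZ, mul(SSZ, SSSZ)), add(mul(Z, Z), add(Z, Z))))
  [4] S(add(S(add(SZ, mul(SSZ, SSSZ))), add(mul(Z, Z), add(Z, Z))))
  [5] S(S(add(add(SZ, mul(SSZ, SSSZ)), add(mul(Z, Z), add(Z, Z)))))
  [6] S(S(add(S(add(Z, mul(SSZ, SSSZ))), add(mul(Z, Z), add(Z, Z)))))
  [7] S(S(S(add(add(Z, mul(SSZ, SSSZ)), add(mul(Z, Z), add(Z, Z))))))
  [8] S(S(S(add(mul(SSZ, SSSZ), add(mul(Z, Z), add(Z, Z))))))
  [9] S(S(S(add(add(SSSZ, mul(SZ, SSSZ)), add(mul(Z, Z), add(Z, Z))))))
  [10] S(S(S(add(S(add(SSZ, mul(SZ, SSSZ))), add(mul(Z, Z), add(Z, Z))))))
  [11] S(S(S(S(add(add(SSZ, mul(SZ, SSSZ)), add(mul(Z, Z), add(Z, Z)))))))
  [12] S(S(S(S(add(S(add(SZ, mul(SZ, SSSZ))), add(mul(Z, Z), add(Z, Z)))))))
  [13] S(S(S(S(S(add(add(SZ, mul(SZ, SSSZ)), add(mul(Z, Z), add(Z, Z))))))))
  [14] S(S(S(S(S(add(S(add(Z, mul(SZ, SSSZ))), add(mul(Z, Z), add(Z, Z))))))))
  [15] S(S(S(S(S(S(add(add(Z, mul(SZ, SSSZ)), add(mul(Z, Z), add(Z, Z)))))))))
  [16] S(S(S(S(S(S(add(mul(SZ, SSSZ), add(mul(Z, Z), add(Z, Z)))))))))
  [17] S(S(S(S(S(S(add(add(SSSZ, mul(Z, SSSZ)), add(mul(Z, Z), add(Z, Z)))))))))
  [18] S(S(S(S(S(S(add(S(add(SSZ, mul(Z, SSSZ))), add(mul(Z, Z), add(Z, Z)))))))))
  [19] S(S(S(S(S(S(S(add(add(SSZ, mul(Z, SSSZ)), add(mul(Z, Z), add(Z, Z))))))))))
  [20] S(S(S(S(S(S(S(add(S(add(SZ, mul(Z, SSSZ))), add(mul(Z, Z), add(Z, Z))))))))))
  [21] S(S(S(S(S(S(S(S(add(add(SZ, mul(Z, SSSZ)), add(mul(Z, Z), add(Z, Z)))))))))))
  [22] S(S(S(S(S(S(S(S(add(S(add(Z, mul(Z, SSSZ))), add(mul(Z, Z), add(Z, Z)))))))))))
  [23] S(S(S(S(S(S(S(S(S(add(add(Z, mul(Z, SSSZ)), add(mul(Z, Z), add(Z, Z))))))))))))
  [24] S(S(S(S(S(S(S(S(S(add(mul(Z, SSSZ), add(mul(Z, Z), add(Z, Z))))))))))))
  [25] S(S(S(S(S(S(S(S(S(add(Z, add(mul(Z, Z), add(Z, Z))))))))))))
  [26] S(S(S(S(S(S(S(S(S(add(mul(Z, Z), add(Z, Z)))))))))))
  [27] S(S(S(S(S(S(S(S(S(add(Z, add(Z, Z)))))))))))
  [28] S(S(S(S(S(S(S(S(S(add(Z, Z))))))))))
  [29] S^9(Z)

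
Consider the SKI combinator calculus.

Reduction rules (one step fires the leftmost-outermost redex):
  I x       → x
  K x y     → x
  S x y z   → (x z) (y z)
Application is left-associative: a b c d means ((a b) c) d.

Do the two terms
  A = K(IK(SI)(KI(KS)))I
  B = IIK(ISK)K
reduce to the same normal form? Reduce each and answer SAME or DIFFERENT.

Answer: DIFFERENT — A ⇓ SI, B ⇓ SK

Derivation:
Term A:
  start: K(IK(SI)(KI(KS)))I
  →1  IK(SI)(KI(KS))
  →2  K(SI)(KI(KS))
  →3  SI

Term B:
  start: IIK(ISK)K
  →1  IK(ISK)K
  →2  K(ISK)K
  →3  ISK
  →4  SK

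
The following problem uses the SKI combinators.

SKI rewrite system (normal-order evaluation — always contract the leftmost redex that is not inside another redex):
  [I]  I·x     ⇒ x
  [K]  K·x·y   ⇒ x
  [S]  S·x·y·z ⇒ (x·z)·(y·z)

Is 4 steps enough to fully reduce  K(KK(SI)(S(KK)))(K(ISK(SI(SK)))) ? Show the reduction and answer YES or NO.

  start: K(KK(SI)(S(KK)))(K(ISK(SI(SK))))
  step 1: KK(SI)(S(KK))
  step 2: K(S(KK))

Answer: YES — reaches normal form K(S(KK)) in 2 ≤ 4 steps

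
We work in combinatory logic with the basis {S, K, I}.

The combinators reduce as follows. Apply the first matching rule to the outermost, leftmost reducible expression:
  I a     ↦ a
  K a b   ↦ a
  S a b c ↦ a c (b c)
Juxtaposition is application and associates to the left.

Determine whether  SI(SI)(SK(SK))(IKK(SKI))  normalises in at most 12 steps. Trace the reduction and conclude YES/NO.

  start: SI(SI)(SK(SK))(IKK(SKI))
  →1  I(SK(SK))(SI(SK(SK)))(IKK(SKI))
  →2  SK(SK)(SI(SK(SK)))(IKK(SKI))
  →3  K(SI(SK(SK)))(SK(SI(SK(SK))))(IKK(SKI))
  →4  SI(SK(SK))(IKK(SKI))
  →5  I(IKK(SKI))(SK(SK)(IKK(SKI)))
  →6  IKK(SKI)(SK(SK)(IKK(SKI)))
  →7  KK(SKI)(SK(SK)(IKK(SKI)))
  →8  K(SK(SK)(IKK(SKI)))
  →9  K(K(IKK(SKI))(SK(IKK(SKI))))
  →10  K(IKK(SKI))
  →11  K(KK(SKI))
  →12  KK

Answer: YES — reaches normal form KK in 12 ≤ 12 steps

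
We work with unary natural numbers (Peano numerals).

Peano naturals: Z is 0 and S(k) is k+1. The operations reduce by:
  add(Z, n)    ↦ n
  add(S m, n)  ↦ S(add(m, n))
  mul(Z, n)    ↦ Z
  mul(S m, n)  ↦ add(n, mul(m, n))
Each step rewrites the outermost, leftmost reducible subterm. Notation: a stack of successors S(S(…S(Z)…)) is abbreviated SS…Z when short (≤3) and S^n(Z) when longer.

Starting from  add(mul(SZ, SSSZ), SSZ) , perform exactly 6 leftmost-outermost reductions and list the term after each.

Answer: after 6 steps: S(S(add(S(add(Z, mul(Z, SSSZ))), SSZ)))

Derivation:
  start: add(mul(SZ, SSSZ), SSZ)
  →1  add(add(SSSZ, mul(Z, SSSZ)), SSZ)
  →2  add(S(add(SSZ, mul(Z, SSSZ))), SSZ)
  →3  S(add(add(SSZ, mul(Z, SSSZ)), SSZ))
  →4  S(add(S(add(SZ, mul(Z, SSSZ))), SSZ))
  →5  S(S(add(add(SZ, mul(Z, SSSZ)), SSZ)))
  →6  S(S(add(S(add(Z, mul(Z, SSSZ))), SSZ)))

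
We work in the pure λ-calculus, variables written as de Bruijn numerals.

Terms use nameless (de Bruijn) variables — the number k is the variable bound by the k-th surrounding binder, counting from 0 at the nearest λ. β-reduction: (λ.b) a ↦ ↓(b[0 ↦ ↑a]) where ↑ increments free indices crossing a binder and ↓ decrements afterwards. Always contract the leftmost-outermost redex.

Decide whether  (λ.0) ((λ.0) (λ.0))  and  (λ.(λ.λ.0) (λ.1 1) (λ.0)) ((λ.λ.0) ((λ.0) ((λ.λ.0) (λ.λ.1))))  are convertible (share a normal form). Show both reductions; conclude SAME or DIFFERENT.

Answer: SAME — A ⇓ λ.0, B ⇓ λ.0

Derivation:
Term A:
  start: (λ.0) ((λ.0) (λ.0))
  [1] (λ.0) (λ.0)
  [2] λ.0

Term B:
  start: (λ.(λ.λ.0) (λ.1 1) (λ.0)) ((λ.λ.0) ((λ.0) ((λ.λ.0) (λ.λ.1))))
  [1] (λ.λ.0) (λ.(λ.λ.0) ((λ.0) ((λ.λ.0) (λ.λ.1))) ((λ.λ.0) ((λ.0) ((λ.λ.0) (λ.λ.1))))) (λ.0)
  [2] (λ.0) (λ.0)
  [3] λ.0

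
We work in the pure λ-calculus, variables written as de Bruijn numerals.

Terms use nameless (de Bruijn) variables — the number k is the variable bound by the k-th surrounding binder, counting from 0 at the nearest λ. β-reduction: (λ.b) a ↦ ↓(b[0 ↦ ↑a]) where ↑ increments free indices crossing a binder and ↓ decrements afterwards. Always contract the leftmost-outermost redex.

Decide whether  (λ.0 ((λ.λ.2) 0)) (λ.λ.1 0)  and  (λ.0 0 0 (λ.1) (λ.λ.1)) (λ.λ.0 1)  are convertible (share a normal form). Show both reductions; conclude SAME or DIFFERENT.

Term A:
  start: (λ.0 ((λ.λ.2) 0)) (λ.λ.1 0)
  step 1: (λ.λ.1 0) ((λ.λ.λ.λ.1 0) (λ.λ.1 0))
  step 2: λ.(λ.λ.λ.λ.1 0) (λ.λ.1 0) 0
  step 3: λ.(λ.λ.λ.1 0) 0
  step 4: λ.λ.λ.1 0

Term B:
  start: (λ.0 0 0 (λ.1) (λ.λ.1)) (λ.λ.0 1)
  step 1: (λ.λ.0 1) (λ.λ.0 1) (λ.λ.0 1) (λ.λ.λ.0 1) (λ.λ.1)
  step 2: (λ.0 (λ.λ.0 1)) (λ.λ.0 1) (λ.λ.λ.0 1) (λ.λ.1)
  step 3: (λ.λ.0 1) (λ.λ.0 1) (λ.λ.λ.0 1) (λ.λ.1)
  step 4: (λ.0 (λ.λ.0 1)) (λ.λ.λ.0 1) (λ.λ.1)
  step 5: (λ.λ.λ.0 1) (λ.λ.0 1) (λ.λ.1)
  step 6: (λ.λ.0 1) (λ.λ.1)
  step 7: λ.0 (λ.λ.1)

Answer: DIFFERENT — A ⇓ λ.λ.λ.1 0, B ⇓ λ.0 (λ.λ.1)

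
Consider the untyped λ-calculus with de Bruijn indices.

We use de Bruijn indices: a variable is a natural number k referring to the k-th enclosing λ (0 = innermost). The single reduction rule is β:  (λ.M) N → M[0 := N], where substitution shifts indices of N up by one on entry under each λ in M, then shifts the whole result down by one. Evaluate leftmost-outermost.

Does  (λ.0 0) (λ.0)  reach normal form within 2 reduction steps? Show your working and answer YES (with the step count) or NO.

  start: (λ.0 0) (λ.0)
  step 1: (λ.0) (λ.0)
  step 2: λ.0

Answer: YES — reaches normal form λ.0 in 2 ≤ 2 steps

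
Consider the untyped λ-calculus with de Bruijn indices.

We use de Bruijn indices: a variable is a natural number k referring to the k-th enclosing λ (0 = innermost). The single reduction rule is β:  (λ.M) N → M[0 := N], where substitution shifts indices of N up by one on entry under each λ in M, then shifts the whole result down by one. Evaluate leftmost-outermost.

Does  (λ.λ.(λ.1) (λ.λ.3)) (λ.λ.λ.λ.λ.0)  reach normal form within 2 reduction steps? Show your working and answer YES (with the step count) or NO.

  start: (λ.λ.(λ.1) (λ.λ.3)) (λ.λ.λ.λ.λ.0)
  →1  λ.(λ.1) (λ.λ.λ.λ.λ.λ.λ.0)
  →2  λ.0

Answer: YES — reaches normal form λ.0 in 2 ≤ 2 steps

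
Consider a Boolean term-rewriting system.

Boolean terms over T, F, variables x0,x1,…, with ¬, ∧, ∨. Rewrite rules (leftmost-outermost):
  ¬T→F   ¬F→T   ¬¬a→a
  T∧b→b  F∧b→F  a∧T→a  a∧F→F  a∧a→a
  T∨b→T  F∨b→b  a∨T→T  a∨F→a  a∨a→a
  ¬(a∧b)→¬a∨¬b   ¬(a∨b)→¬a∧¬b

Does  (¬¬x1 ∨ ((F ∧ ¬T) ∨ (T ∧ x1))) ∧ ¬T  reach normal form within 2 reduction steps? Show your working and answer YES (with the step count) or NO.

Answer: NO — after 2 steps the term is (x1 ∨ (F ∨ (T ∧ x1))) ∧ ¬T, not yet normal

Derivation:
  start: (¬¬x1 ∨ ((F ∧ ¬T) ∨ (T ∧ x1))) ∧ ¬T
  step 1: (x1 ∨ ((F ∧ ¬T) ∨ (T ∧ x1))) ∧ ¬T
  step 2: (x1 ∨ (F ∨ (T ∧ x1))) ∧ ¬T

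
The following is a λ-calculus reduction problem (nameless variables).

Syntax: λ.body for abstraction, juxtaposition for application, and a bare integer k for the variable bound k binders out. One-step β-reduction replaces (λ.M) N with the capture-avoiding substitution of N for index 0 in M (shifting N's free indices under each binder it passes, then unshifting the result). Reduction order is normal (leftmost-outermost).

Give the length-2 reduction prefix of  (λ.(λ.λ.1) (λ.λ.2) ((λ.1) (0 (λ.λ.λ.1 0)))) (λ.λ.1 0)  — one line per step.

  start: (λ.(λ.λ.1) (λ.λ.2) ((λ.1) (0 (λ.λ.λ.1 0)))) (λ.λ.1 0)
  →1  (λ.λ.1) (λ.λ.λ.λ.1 0) ((λ.λ.λ.1 0) ((λ.λ.1 0) (λ.λ.λ.1 0)))
  →2  (λ.λ.λ.λ.λ.1 0) ((λ.λ.λ.1 0) ((λ.λ.1 0) (λ.λ.λ.1 0)))

Answer: after 2 steps: (λ.λ.λ.λ.λ.1 0) ((λ.λ.λ.1 0) ((λ.λ.1 0) (λ.λ.λ.1 0)))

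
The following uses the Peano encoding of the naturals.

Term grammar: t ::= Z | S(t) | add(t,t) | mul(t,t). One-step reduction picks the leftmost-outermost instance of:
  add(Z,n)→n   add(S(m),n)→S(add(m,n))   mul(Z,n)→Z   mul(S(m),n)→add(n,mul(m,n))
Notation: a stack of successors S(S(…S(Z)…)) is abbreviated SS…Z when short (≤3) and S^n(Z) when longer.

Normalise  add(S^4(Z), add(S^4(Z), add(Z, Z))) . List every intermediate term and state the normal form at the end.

  start: add(S^4(Z), add(S^4(Z), add(Z, Z)))
  step 1: S(add(SSSZ, add(S^4(Z), add(Z, Z))))
  step 2: S(S(add(SSZ, add(S^4(Z), add(Z, Z)))))
  step 3: S(S(S(add(SZ, add(S^4(Z), add(Z, Z))))))
  step 4: S(S(S(S(add(Z, add(S^4(Z), add(Z, Z)))))))
  step 5: S(S(S(S(add(S^4(Z), add(Z, Z))))))
  step 6: S(S(S(S(S(add(SSSZ, add(Z, Z)))))))
  step 7: S(S(S(S(S(S(add(SSZ, add(Z, Z))))))))
  step 8: S(S(S(S(S(S(S(add(SZ, add(Z, Z)))))))))
  step 9: S(S(S(S(S(S(S(S(add(Z, add(Z, Z))))))))))
  step 10: S(S(S(S(S(S(S(S(add(Z, Z)))))))))
  step 11: S^8(Z)

Answer: normal form = S^8(Z)  (in 11 steps)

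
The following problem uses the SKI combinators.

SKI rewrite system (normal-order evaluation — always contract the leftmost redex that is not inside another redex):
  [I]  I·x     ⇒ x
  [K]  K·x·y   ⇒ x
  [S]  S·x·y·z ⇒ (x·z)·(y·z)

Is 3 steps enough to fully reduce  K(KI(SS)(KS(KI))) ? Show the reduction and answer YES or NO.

Answer: YES — reaches normal form KS in 3 ≤ 3 steps

Reduction:
  start: K(KI(SS)(KS(KI)))
  [1] K(I(KS(KI)))
  [2] K(KS(KI))
  [3] KS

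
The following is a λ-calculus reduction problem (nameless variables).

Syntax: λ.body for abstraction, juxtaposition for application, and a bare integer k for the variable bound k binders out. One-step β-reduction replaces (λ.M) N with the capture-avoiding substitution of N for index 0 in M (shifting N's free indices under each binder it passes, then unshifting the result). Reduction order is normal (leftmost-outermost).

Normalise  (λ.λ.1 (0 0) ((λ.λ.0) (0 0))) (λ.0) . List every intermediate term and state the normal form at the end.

Answer: normal form = λ.0 0 (λ.0)  (in 3 steps)

Working:
  start: (λ.λ.1 (0 0) ((λ.λ.0) (0 0))) (λ.0)
  →1  λ.(λ.0) (0 0) ((λ.λ.0) (0 0))
  →2  λ.0 0 ((λ.λ.0) (0 0))
  →3  λ.0 0 (λ.0)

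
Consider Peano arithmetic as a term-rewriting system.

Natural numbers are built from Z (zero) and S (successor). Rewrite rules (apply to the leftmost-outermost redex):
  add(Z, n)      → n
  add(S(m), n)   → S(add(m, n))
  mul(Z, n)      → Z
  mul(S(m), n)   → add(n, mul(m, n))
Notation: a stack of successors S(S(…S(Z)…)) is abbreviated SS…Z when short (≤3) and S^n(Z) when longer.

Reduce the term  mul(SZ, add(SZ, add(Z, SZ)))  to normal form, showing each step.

  start: mul(SZ, add(SZ, add(Z, SZ)))
  [1] add(add(SZ, add(Z, SZ)), mul(Z, add(SZ, add(Z, SZ))))
  [2] add(S(add(Z, add(Z, SZ))), mul(Z, add(SZ, add(Z, SZ))))
  [3] S(add(add(Z, add(Z, SZ)), mul(Z, add(SZ, add(Z, SZ)))))
  [4] S(add(add(Z, SZ), mul(Z, add(SZ, add(Z, SZ)))))
  [5] S(add(SZ, mul(Z, add(SZ, add(Z, SZ)))))
  [6] S(S(add(Z, mul(Z, add(SZ, add(Z, SZ))))))
  [7] S(S(mul(Z, add(SZ, add(Z, SZ)))))
  [8] SSZ

Answer: normal form = SSZ  (in 8 steps)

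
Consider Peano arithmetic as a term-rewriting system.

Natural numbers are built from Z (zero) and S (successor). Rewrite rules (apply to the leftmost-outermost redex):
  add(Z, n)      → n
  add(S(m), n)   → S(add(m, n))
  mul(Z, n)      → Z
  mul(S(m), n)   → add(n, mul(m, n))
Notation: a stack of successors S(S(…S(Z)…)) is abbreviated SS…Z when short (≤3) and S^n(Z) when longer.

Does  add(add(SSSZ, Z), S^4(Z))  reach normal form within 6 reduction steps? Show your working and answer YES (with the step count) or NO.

  start: add(add(SSSZ, Z), S^4(Z))
  →1  add(S(add(SSZ, Z)), S^4(Z))
  →2  S(add(add(SSZ, Z), S^4(Z)))
  →3  S(add(S(add(SZ, Z)), S^4(Z)))
  →4  S(S(add(add(SZ, Z), S^4(Z))))
  →5  S(S(add(S(add(Z, Z)), S^4(Z))))
  →6  S(S(S(add(add(Z, Z), S^4(Z)))))

Answer: NO — after 6 steps the term is S(S(S(add(add(Z, Z), S^4(Z))))), not yet normal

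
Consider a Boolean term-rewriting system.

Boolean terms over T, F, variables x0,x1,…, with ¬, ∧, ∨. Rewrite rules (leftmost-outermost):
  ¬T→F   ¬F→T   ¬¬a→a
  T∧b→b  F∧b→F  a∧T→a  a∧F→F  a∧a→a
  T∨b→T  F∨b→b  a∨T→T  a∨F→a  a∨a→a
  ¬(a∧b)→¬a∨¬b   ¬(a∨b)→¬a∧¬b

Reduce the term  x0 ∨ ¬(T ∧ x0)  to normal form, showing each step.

Answer: normal form = x0 ∨ ¬x0  (in 3 steps)

Working:
  start: x0 ∨ ¬(T ∧ x0)
  →1  x0 ∨ (¬T ∨ ¬x0)
  →2  x0 ∨ (F ∨ ¬x0)
  →3  x0 ∨ ¬x0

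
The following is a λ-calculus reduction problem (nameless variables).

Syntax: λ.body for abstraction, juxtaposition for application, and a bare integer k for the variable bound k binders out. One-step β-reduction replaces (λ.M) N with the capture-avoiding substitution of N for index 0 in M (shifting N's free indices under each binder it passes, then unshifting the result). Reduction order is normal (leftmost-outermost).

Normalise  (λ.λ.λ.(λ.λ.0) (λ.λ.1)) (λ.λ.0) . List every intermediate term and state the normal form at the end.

  start: (λ.λ.λ.(λ.λ.0) (λ.λ.1)) (λ.λ.0)
  step 1: λ.λ.(λ.λ.0) (λ.λ.1)
  step 2: λ.λ.λ.0

Answer: normal form = λ.λ.λ.0  (in 2 steps)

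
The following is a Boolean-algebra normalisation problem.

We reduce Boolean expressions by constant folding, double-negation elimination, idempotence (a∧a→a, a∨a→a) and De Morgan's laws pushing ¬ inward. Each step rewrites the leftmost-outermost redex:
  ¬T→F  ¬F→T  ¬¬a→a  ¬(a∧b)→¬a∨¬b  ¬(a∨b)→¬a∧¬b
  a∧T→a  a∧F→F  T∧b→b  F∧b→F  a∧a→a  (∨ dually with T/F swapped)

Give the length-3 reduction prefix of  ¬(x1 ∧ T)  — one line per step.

  start: ¬(x1 ∧ T)
  [1] ¬x1 ∨ ¬T
  [2] ¬x1 ∨ F
  [3] ¬x1

Answer: after 3 steps: ¬x1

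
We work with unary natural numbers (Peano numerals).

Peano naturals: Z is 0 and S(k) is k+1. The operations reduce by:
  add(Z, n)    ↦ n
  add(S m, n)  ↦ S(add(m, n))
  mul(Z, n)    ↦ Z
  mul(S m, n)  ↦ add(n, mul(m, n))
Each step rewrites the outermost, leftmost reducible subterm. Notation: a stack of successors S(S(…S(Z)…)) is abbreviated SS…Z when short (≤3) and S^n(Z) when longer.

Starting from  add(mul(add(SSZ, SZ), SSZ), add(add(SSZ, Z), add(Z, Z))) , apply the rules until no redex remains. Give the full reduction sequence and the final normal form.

Answer: normal form = S^8(Z)  (in 30 steps)

Derivation:
  start: add(mul(add(SSZ, SZ), SSZ), add(add(SSZ, Z), add(Z, Z)))
  step 1: add(mul(S(add(SZ, SZ)), SSZ), add(add(SSZ, Z), add(Z, Z)))
  step 2: add(add(SSZ, mul(add(SZ, SZ), SSZ)), add(add(SSZ, Z), add(Z, Z)))
  step 3: add(S(add(SZ, mul(add(SZ, SZ), SSZ))), add(add(SSZ, Z), add(Z, Z)))
  step 4: S(add(add(SZ, mul(add(SZ, SZ), SSZ)), add(add(SSZ, Z), add(Z, Z))))
  step 5: S(add(S(add(Z, mul(add(SZ, SZ), SSZ))), add(add(SSZ, Z), add(Z, Z))))
  step 6: S(S(add(add(Z, mul(add(SZ, SZ), SSZ)), add(add(SSZ, Z), add(Z, Z)))))
  step 7: S(S(add(mul(add(SZ, SZ), SSZ), add(add(SSZ, Z), add(Z, Z)))))
  step 8: S(S(add(mul(S(add(Z, SZ)), SSZ), add(add(SSZ, Z), add(Z, Z)))))
  step 9: S(S(add(add(SSZ, mul(add(Z, SZ), SSZ)), add(add(SSZ, Z), add(Z, Z)))))
  step 10: S(S(add(S(add(SZ, mul(add(Z, SZ), SSZ))), add(add(SSZ, Z), add(Z, Z)))))
  step 11: S(S(S(add(add(SZ, mul(add(Z, SZ), SSZ)), add(add(SSZ, Z), add(Z, Z))))))
  step 12: S(S(S(add(S(add(Z, mul(add(Z, SZ), SSZ))), add(add(SSZ, Z), add(Z, Z))))))
  step 13: S(S(S(S(add(add(Z, mul(add(Z, SZ), SSZ)), add(add(SSZ, Z), add(Z, Z)))))))
  step 14: S(S(S(S(add(mul(add(Z, SZ), SSZ), add(add(SSZ, Z), add(Z, Z)))))))
  step 15: S(S(S(S(add(mul(SZ, SSZ), add(add(SSZ, Z), add(Z, Z)))))))
  step 16: S(S(S(S(add(add(SSZ, mul(Z, SSZ)), add(add(SSZ, Z), add(Z, Z)))))))
  step 17: S(S(S(S(add(S(add(SZ, mul(Z, SSZ))), add(add(SSZ, Z), add(Z, Z)))))))
  step 18: S(S(S(S(S(add(add(SZ, mul(Z, SSZ)), add(add(SSZ, Z), add(Z, Z))))))))
  step 19: S(S(S(S(S(add(S(add(Z, mul(Z, SSZ))), add(add(SSZ, Z), add(Z, Z))))))))
  step 20: S(S(S(S(S(S(add(add(Z, mul(Z, SSZ)), add(add(SSZ, Z), add(Z, Z)))))))))
  step 21: S(S(S(S(S(S(add(mul(Z, SSZ), add(add(SSZ, Z), add(Z, Z)))))))))
  step 22: S(S(S(S(S(S(add(Z, add(add(SSZ, Z), add(Z, Z)))))))))
  step 23: S(S(S(S(S(S(add(add(SSZ, Z), add(Z, Z))))))))
  step 24: S(S(S(S(S(S(add(S(add(SZ, Z)), add(Z, Z))))))))
  step 25: S(S(S(S(S(S(S(add(add(SZ, Z), add(Z, Z)))))))))
  step 26: S(S(S(S(S(S(S(add(S(add(Z, Z)), add(Z, Z)))))))))
  step 27: S(S(S(S(S(S(S(S(add(add(Z, Z), add(Z, Z))))))))))
  step 28: S(S(S(S(S(S(S(S(add(Z, add(Z, Z))))))))))
  step 29: S(S(S(S(S(S(S(S(add(Z, Z)))))))))
  step 30: S^8(Z)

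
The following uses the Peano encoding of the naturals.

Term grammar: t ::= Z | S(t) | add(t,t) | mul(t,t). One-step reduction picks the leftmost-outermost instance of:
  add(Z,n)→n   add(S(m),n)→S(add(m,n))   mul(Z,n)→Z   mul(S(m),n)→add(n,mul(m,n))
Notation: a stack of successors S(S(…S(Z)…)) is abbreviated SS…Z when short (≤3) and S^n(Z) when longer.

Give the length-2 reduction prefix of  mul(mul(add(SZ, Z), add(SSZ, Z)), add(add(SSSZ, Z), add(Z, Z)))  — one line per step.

  start: mul(mul(add(SZ, Z), add(SSZ, Z)), add(add(SSSZ, Z), add(Z, Z)))
  →1  mul(mul(S(add(Z, Z)), add(SSZ, Z)), add(add(SSSZ, Z), add(Z, Z)))
  →2  mul(add(add(SSZ, Z), mul(add(Z, Z), add(SSZ, Z))), add(add(SSSZ, Z), add(Z, Z)))

Answer: after 2 steps: mul(add(add(SSZ, Z), mul(add(Z, Z), add(SSZ, Z))), add(add(SSSZ, Z), add(Z, Z)))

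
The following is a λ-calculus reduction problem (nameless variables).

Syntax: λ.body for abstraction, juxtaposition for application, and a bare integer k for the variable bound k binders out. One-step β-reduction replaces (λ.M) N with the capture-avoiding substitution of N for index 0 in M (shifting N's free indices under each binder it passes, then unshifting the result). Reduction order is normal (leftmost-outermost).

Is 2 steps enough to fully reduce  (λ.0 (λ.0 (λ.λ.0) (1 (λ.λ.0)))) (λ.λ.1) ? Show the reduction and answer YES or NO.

  start: (λ.0 (λ.0 (λ.λ.0) (1 (λ.λ.0)))) (λ.λ.1)
  →1  (λ.λ.1) (λ.0 (λ.λ.0) ((λ.λ.1) (λ.λ.0)))
  →2  λ.λ.0 (λ.λ.0) ((λ.λ.1) (λ.λ.0))

Answer: NO — after 2 steps the term is λ.λ.0 (λ.λ.0) ((λ.λ.1) (λ.λ.0)), not yet normal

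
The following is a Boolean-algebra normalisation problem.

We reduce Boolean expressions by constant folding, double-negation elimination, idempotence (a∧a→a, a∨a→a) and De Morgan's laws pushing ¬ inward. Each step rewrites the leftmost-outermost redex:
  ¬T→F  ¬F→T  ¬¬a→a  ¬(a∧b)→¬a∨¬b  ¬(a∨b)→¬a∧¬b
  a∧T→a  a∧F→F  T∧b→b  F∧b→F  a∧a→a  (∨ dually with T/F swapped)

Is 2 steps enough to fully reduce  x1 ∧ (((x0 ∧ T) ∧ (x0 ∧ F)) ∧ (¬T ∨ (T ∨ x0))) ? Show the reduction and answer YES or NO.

Answer: NO — after 2 steps the term is x1 ∧ ((x0 ∧ F) ∧ (¬T ∨ (T ∨ x0))), not yet normal

Reduction:
  start: x1 ∧ (((x0 ∧ T) ∧ (x0 ∧ F)) ∧ (¬T ∨ (T ∨ x0)))
  step 1: x1 ∧ ((x0 ∧ (x0 ∧ F)) ∧ (¬T ∨ (T ∨ x0)))
  step 2: x1 ∧ ((x0 ∧ F) ∧ (¬T ∨ (T ∨ x0)))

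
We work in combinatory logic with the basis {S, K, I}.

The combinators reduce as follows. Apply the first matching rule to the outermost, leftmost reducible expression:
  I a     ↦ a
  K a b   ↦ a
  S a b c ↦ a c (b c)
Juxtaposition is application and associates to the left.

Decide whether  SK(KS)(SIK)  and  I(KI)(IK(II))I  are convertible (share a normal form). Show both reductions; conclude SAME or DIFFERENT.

Answer: DIFFERENT — A ⇓ SIK, B ⇓ I

Reduction:
Term A:
  start: SK(KS)(SIK)
  →1  K(SIK)(KS(SIK))
  →2  SIK

Term B:
  start: I(KI)(IK(II))I
  →1  KI(IK(II))I
  →2  II
  →3  I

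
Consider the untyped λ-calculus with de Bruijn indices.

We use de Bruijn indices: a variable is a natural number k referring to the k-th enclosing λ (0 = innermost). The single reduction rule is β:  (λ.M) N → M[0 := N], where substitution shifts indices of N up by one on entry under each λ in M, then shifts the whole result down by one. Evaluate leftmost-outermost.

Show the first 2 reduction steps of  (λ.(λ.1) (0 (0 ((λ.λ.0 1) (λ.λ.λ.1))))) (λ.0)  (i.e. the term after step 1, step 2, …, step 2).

  start: (λ.(λ.1) (0 (0 ((λ.λ.0 1) (λ.λ.λ.1))))) (λ.0)
  step 1: (λ.λ.0) ((λ.0) ((λ.0) ((λ.λ.0 1) (λ.λ.λ.1))))
  step 2: λ.0

Answer: after 2 steps: λ.0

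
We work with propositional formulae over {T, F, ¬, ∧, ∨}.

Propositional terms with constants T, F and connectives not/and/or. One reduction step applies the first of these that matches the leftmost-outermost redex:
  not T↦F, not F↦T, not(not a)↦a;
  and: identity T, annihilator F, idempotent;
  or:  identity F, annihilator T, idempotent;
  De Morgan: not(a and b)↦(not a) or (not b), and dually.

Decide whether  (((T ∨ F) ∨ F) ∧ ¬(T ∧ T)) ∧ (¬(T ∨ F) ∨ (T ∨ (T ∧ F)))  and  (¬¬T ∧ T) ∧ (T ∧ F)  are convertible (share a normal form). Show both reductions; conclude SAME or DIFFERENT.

Answer: SAME — A ⇓ F, B ⇓ F

Reduction:
Term A:
  start: (((T ∨ F) ∨ F) ∧ ¬(T ∧ T)) ∧ (¬(T ∨ F) ∨ (T ∨ (T ∧ F)))
  →1  ((T ∨ F) ∧ ¬(T ∧ T)) ∧ (¬(T ∨ F) ∨ (T ∨ (T ∧ F)))
  →2  (T ∧ ¬(T ∧ T)) ∧ (¬(T ∨ F) ∨ (T ∨ (T ∧ F)))
  →3  ¬(T ∧ T) ∧ (¬(T ∨ F) ∨ (T ∨ (T ∧ F)))
  →4  (¬T ∨ ¬T) ∧ (¬(T ∨ F) ∨ (T ∨ (T ∧ F)))
  →5  ¬T ∧ (¬(T ∨ F) ∨ (T ∨ (T ∧ F)))
  →6  F ∧ (¬(T ∨ F) ∨ (T ∨ (T ∧ F)))
  →7  F

Term B:
  start: (¬¬T ∧ T) ∧ (T ∧ F)
  →1  ¬¬T ∧ (T ∧ F)
  →2  T ∧ (T ∧ F)
  →3  T ∧ F
  →4  F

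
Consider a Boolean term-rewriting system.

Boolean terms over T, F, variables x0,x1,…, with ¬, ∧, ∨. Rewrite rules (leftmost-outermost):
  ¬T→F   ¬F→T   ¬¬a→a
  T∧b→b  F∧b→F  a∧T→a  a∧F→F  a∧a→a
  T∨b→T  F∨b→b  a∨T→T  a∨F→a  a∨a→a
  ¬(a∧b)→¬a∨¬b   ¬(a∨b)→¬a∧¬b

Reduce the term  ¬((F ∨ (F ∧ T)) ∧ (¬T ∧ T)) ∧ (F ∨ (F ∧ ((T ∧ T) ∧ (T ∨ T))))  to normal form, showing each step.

  start: ¬((F ∨ (F ∧ T)) ∧ (¬T ∧ T)) ∧ (F ∨ (F ∧ ((T ∧ T) ∧ (T ∨ T))))
  →1  (¬(F ∨ (F ∧ T)) ∨ ¬(¬T ∧ T)) ∧ (F ∨ (F ∧ ((T ∧ T) ∧ (T ∨ T))))
  →2  ((¬F ∧ ¬(F ∧ T)) ∨ ¬(¬T ∧ T)) ∧ (F ∨ (F ∧ ((T ∧ T) ∧ (T ∨ T))))
  →3  ((T ∧ ¬(F ∧ T)) ∨ ¬(¬T ∧ T)) ∧ (F ∨ (F ∧ ((T ∧ T) ∧ (T ∨ T))))
  →4  (¬(F ∧ T) ∨ ¬(¬T ∧ T)) ∧ (F ∨ (F ∧ ((T ∧ T) ∧ (T ∨ T))))
  →5  ((¬F ∨ ¬T) ∨ ¬(¬T ∧ T)) ∧ (F ∨ (F ∧ ((T ∧ T) ∧ (T ∨ T))))
  →6  ((T ∨ ¬T) ∨ ¬(¬T ∧ T)) ∧ (F ∨ (F ∧ ((T ∧ T) ∧ (T ∨ T))))
  →7  (T ∨ ¬(¬T ∧ T)) ∧ (F ∨ (F ∧ ((T ∧ T) ∧ (T ∨ T))))
  →8  T ∧ (F ∨ (F ∧ ((T ∧ T) ∧ (T ∨ T))))
  →9  F ∨ (F ∧ ((T ∧ T) ∧ (T ∨ T)))
  →10  F ∧ ((T ∧ T) ∧ (T ∨ T))
  →11  F

Answer: normal form = F  (in 11 steps)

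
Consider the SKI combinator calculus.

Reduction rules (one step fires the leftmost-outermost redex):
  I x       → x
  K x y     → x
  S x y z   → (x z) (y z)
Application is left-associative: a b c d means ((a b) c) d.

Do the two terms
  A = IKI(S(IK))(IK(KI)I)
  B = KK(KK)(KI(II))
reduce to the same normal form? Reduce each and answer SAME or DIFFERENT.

Term A:
  start: IKI(S(IK))(IK(KI)I)
  [1] KI(S(IK))(IK(KI)I)
  [2] I(IK(KI)I)
  [3] IK(KI)I
  [4] K(KI)I
  [5] KI

Term B:
  start: KK(KK)(KI(II))
  [1] K(KI(II))
  [2] KI

Answer: SAME — A ⇓ KI, B ⇓ KI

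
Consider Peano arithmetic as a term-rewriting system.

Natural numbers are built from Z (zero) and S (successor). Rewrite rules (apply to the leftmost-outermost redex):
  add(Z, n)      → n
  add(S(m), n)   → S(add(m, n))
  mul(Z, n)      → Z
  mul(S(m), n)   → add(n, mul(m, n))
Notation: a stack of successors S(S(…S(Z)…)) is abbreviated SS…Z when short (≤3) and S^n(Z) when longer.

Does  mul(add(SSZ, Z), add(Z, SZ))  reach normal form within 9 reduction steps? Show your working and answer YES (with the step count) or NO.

Answer: NO — after 9 steps the term is S(S(add(Z, mul(add(Z, Z), add(Z, SZ))))), not yet normal

Working:
  start: mul(add(SSZ, Z), add(Z, SZ))
  [1] mul(S(add(SZ, Z)), add(Z, SZ))
  [2] add(add(Z, SZ), mul(add(SZ, Z), add(Z, SZ)))
  [3] add(SZ, mul(add(SZ, Z), add(Z, SZ)))
  [4] S(add(Z, mul(add(SZ, Z), add(Z, SZ))))
  [5] S(mul(add(SZ, Z), add(Z, SZ)))
  [6] S(mul(S(add(Z, Z)), add(Z, SZ)))
  [7] S(add(add(Z, SZ), mul(add(Z, Z), add(Z, SZ))))
  [8] S(add(SZ, mul(add(Z, Z), add(Z, SZ))))
  [9] S(S(add(Z, mul(add(Z, Z), add(Z, SZ)))))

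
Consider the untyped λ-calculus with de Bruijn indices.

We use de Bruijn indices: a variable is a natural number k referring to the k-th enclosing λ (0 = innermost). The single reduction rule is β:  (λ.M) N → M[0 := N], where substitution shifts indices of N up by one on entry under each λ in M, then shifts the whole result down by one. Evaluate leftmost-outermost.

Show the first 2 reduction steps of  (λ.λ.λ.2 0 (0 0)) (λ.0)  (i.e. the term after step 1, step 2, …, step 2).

  start: (λ.λ.λ.2 0 (0 0)) (λ.0)
  →1  λ.λ.(λ.0) 0 (0 0)
  →2  λ.λ.0 (0 0)

Answer: after 2 steps: λ.λ.0 (0 0)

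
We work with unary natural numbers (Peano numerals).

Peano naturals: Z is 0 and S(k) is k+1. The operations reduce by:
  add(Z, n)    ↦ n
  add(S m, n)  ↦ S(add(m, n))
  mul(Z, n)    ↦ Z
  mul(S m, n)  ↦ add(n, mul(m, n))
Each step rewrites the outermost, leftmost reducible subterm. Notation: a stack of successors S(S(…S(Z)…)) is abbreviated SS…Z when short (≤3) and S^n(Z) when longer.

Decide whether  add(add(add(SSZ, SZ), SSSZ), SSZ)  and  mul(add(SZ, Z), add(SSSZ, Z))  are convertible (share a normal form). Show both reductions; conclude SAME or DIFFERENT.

Term A:
  start: add(add(add(SSZ, SZ), SSSZ), SSZ)
  step 1: add(add(S(add(SZ, SZ)), SSSZ), SSZ)
  step 2: add(S(add(add(SZ, SZ), SSSZ)), SSZ)
  step 3: S(add(add(add(SZ, SZ), SSSZ), SSZ))
  step 4: S(add(add(S(add(Z, SZ)), SSSZ), SSZ))
  step 5: S(add(S(add(add(Z, SZ), SSSZ)), SSZ))
  step 6: S(S(add(add(add(Z, SZ), SSSZ), SSZ)))
  step 7: S(S(add(add(SZ, SSSZ), SSZ)))
  step 8: S(S(add(S(add(Z, SSSZ)), SSZ)))
  step 9: S(S(S(add(add(Z, SSSZ), SSZ))))
  step 10: S(S(S(add(SSSZ, SSZ))))
  step 11: S(S(S(S(add(SSZ, SSZ)))))
  step 12: S(S(S(S(S(add(SZ, SSZ))))))
  step 13: S(S(S(S(S(S(add(Z, SSZ)))))))
  step 14: S^8(Z)

Term B:
  start: mul(add(SZ, Z), add(SSSZ, Z))
  step 1: mul(S(add(Z, Z)), add(SSSZ, Z))
  step 2: add(add(SSSZ, Z), mul(add(Z, Z), add(SSSZ, Z)))
  step 3: add(S(add(SSZ, Z)), mul(add(Z, Z), add(SSSZ, Z)))
  step 4: S(add(add(SSZ, Z), mul(add(Z, Z), add(SSSZ, Z))))
  step 5: S(add(S(add(SZ, Z)), mul(add(Z, Z), add(SSSZ, Z))))
  step 6: S(S(add(add(SZ, Z), mul(add(Z, Z), add(SSSZ, Z)))))
  step 7: S(S(add(S(add(Z, Z)), mul(add(Z, Z), add(SSSZ, Z)))))
  step 8: S(S(S(add(add(Z, Z), mul(add(Z, Z), add(SSSZ, Z))))))
  step 9: S(S(S(add(Z, mul(add(Z, Z), add(SSSZ, Z))))))
  step 10: S(S(S(mul(add(Z, Z), add(SSSZ, Z)))))
  step 11: S(S(S(mul(Z, add(SSSZ, Z)))))
  step 12: SSSZ

Answer: DIFFERENT — A ⇓ S^8(Z), B ⇓ SSSZ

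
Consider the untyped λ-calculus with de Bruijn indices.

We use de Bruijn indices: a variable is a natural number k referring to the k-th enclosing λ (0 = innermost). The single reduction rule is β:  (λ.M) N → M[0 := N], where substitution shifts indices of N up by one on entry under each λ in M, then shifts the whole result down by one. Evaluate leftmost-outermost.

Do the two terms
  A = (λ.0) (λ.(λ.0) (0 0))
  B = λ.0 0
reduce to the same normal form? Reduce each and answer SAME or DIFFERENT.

Answer: SAME — A ⇓ λ.0 0, B ⇓ λ.0 0

Derivation:
Term A:
  start: (λ.0) (λ.(λ.0) (0 0))
  step 1: λ.(λ.0) (0 0)
  step 2: λ.0 0

Term B:
  start: λ.0 0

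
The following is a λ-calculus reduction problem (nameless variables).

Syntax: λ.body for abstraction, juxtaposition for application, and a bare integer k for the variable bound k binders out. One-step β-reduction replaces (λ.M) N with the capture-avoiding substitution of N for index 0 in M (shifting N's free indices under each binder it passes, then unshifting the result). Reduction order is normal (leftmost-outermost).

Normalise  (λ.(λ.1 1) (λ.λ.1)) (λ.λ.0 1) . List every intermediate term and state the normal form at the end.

Answer: normal form = λ.0 (λ.λ.0 1)  (in 3 steps)

Derivation:
  start: (λ.(λ.1 1) (λ.λ.1)) (λ.λ.0 1)
  step 1: (λ.(λ.λ.0 1) (λ.λ.0 1)) (λ.λ.1)
  step 2: (λ.λ.0 1) (λ.λ.0 1)
  step 3: λ.0 (λ.λ.0 1)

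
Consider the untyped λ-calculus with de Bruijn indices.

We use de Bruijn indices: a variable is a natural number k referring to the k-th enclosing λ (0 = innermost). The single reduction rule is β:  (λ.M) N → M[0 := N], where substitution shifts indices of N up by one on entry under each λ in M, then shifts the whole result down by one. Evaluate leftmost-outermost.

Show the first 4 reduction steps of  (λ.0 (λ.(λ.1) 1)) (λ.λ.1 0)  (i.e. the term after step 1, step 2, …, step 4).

  start: (λ.0 (λ.(λ.1) 1)) (λ.λ.1 0)
  →1  (λ.λ.1 0) (λ.(λ.1) (λ.λ.1 0))
  →2  λ.(λ.(λ.1) (λ.λ.1 0)) 0
  →3  λ.(λ.1) (λ.λ.1 0)
  →4  λ.0

Answer: after 4 steps: λ.0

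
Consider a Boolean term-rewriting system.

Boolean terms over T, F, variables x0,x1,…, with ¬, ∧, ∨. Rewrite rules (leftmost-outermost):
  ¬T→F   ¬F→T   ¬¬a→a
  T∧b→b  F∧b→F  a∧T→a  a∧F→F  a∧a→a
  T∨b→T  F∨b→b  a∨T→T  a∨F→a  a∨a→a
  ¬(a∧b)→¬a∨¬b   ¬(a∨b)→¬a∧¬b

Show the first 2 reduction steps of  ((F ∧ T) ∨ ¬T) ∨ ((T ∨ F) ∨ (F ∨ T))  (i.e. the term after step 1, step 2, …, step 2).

  start: ((F ∧ T) ∨ ¬T) ∨ ((T ∨ F) ∨ (F ∨ T))
  →1  (F ∨ ¬T) ∨ ((T ∨ F) ∨ (F ∨ T))
  →2  ¬T ∨ ((T ∨ F) ∨ (F ∨ T))

Answer: after 2 steps: ¬T ∨ ((T ∨ F) ∨ (F ∨ T))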